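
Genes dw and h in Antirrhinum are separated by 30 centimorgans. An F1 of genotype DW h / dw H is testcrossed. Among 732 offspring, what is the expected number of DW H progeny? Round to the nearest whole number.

A map distance of 30 centimorgans corresponds to a recombination frequency of 0.300.
The F1 is DW h / dw H, so DW H is a recombinant gamete class with expected frequency r/2 = 0.300/2 = 0.1500.
Expected number = 0.1500 × 732 = 109.80 ≈ 110.

110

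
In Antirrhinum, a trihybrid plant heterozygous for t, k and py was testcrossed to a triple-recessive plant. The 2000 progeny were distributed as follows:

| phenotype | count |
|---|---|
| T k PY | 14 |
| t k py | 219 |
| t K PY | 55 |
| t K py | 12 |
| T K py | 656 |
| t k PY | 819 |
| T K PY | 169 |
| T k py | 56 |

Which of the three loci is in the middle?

The two most frequent reciprocal classes, t k PY and T K py, are the parental types, so the F1 was t k PY / T K py.
The two rarest classes, T k PY and t K py, are the double crossovers. Comparing them with the parentals, only the t allele has switched, so t is the middle locus and the order is k – t – py.

t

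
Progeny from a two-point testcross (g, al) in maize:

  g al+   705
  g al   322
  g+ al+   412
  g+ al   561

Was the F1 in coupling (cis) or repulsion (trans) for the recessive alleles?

The two most frequent classes are g+ al (561) and g al+ (705); these are the parental (non-recombinant) types.
So the F1 carried g+ al on one chromosome and g al+ on the other — the recessive alleles are on opposite chromosomes (trans / repulsion).

trans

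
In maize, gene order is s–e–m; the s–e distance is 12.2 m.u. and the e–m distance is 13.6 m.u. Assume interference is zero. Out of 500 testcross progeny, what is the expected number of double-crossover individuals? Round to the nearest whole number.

8

Map distances give recombination frequencies of 0.122 and 0.136 for the two intervals.
With no interference, expected double-crossover frequency = 0.122 × 0.136 = 0.01659.
Expected number = 0.01659 × 500 = 8.30 ≈ 8.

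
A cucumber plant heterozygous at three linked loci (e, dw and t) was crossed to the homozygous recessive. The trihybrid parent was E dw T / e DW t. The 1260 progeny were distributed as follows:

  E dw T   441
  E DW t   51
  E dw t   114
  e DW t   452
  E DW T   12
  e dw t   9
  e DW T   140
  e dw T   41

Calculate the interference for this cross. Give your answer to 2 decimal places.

0.15

The two rarest classes, E DW T and e dw t, are the double crossovers. Comparing them with the parentals, only the dw allele has switched, so dw is the middle locus and the order is e – dw – t.
e–dw: (92 + 21)/1260 = 0.0897; dw–t: (254 + 21)/1260 = 0.2183.
Expected DCO frequency = 0.0897 × 0.2183 ≈ 0.01958; observed = 21/1260 ≈ 0.01667.
Coefficient of coincidence = 0.01667/0.01958 ≈ 0.85; interference = 1 − 0.85 = 0.15.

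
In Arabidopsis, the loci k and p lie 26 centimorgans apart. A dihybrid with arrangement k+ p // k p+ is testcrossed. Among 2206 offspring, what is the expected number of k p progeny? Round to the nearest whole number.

A map distance of 26 centimorgans corresponds to a recombination frequency of 0.260.
The F1 is k+ p / k p+, so k p is a recombinant gamete class with expected frequency r/2 = 0.260/2 = 0.1300.
Expected number = 0.1300 × 2206 = 286.78 ≈ 287.

287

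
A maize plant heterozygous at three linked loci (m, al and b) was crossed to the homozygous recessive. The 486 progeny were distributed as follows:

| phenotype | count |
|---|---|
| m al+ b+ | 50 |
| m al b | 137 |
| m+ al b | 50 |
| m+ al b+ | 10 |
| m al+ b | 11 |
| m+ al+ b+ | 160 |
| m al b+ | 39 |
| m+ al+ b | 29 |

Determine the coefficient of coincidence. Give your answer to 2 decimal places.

The two most frequent reciprocal classes, m al b and m+ al+ b+, are the parental types, so the F1 was m al b / m+ al+ b+.
The two rarest classes, m al+ b and m+ al b+, are the double crossovers. Comparing them with the parentals, only the al allele has switched, so al is the middle locus and the order is m – al – b.
m–al: (100 + 21)/486 = 0.2490; al–b: (68 + 21)/486 = 0.1831.
Expected DCO frequency = 0.2490 × 0.1831 ≈ 0.04559; observed = 21/486 ≈ 0.04321.
Coefficient of coincidence = 0.04321/0.04559 ≈ 0.95.

0.95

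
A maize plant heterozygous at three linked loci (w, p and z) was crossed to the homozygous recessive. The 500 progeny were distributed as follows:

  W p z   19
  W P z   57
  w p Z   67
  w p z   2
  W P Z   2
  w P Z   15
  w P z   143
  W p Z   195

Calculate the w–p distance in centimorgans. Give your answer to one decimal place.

25.6 centimorgans

The two most frequent reciprocal classes, W p Z and w P z, are the parental types, so the F1 was W p Z / w P z.
The two rarest classes, W P Z and w p z, are the double crossovers. Comparing them with the parentals, only the p allele has switched, so p is the middle locus and the order is z – p – w.
Crossovers in the p–w interval produce the single-crossover classes w p Z and W P z (67 + 57 = 124) plus the double crossovers (4).
RF(p–w) = (124 + 4) / 500 = 128/500 = 0.2560 → 25.6 centimorgans.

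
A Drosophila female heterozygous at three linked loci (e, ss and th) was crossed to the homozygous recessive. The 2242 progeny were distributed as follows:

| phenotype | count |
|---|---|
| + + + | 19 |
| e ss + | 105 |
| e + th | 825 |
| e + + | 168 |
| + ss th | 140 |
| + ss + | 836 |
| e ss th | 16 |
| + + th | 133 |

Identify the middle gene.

The two most frequent reciprocal classes, + ss + and e + th, are the parental types, so the F1 was + ss + / e + th.
The two rarest classes, + + + and e ss th, are the double crossovers. Comparing them with the parentals, only the ss allele has switched, so ss is the middle locus and the order is th – ss – e.

ss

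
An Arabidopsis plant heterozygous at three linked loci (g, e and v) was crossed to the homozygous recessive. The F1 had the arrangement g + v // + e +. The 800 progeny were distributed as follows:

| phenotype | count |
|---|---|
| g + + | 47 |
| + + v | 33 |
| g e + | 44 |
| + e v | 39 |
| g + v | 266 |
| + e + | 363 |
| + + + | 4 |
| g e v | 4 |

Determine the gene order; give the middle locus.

e

The two rarest classes, g e v and + + +, are the double crossovers. Comparing them with the parentals, only the e allele has switched, so e is the middle locus and the order is v – e – g.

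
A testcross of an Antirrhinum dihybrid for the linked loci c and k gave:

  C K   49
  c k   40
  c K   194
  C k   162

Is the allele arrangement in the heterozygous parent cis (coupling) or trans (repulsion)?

The two most frequent classes are C k (162) and c K (194); these are the parental (non-recombinant) types.
So the F1 carried C k on one chromosome and c K on the other — the recessive alleles are on opposite chromosomes (trans / repulsion).

trans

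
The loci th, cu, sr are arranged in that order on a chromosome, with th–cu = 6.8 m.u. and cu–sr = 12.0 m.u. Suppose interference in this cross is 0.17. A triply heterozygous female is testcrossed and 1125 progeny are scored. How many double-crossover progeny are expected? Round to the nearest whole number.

8

Map distances give recombination frequencies of 0.068 and 0.120 for the two intervals.
With interference 0.17 (so coincidence = 0.83), expected double-crossover frequency = 0.068 × 0.120 × 0.83 = 0.00677.
Expected number = 0.00677 × 1125 = 7.62 ≈ 8.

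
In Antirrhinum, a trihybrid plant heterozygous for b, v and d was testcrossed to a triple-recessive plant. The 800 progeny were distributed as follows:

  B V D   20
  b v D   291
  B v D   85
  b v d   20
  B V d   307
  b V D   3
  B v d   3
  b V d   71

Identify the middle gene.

The two most frequent reciprocal classes, b v D and B V d, are the parental types, so the F1 was b v D / B V d.
The two rarest classes, b V D and B v d, are the double crossovers. Comparing them with the parentals, only the v allele has switched, so v is the middle locus and the order is d – v – b.

v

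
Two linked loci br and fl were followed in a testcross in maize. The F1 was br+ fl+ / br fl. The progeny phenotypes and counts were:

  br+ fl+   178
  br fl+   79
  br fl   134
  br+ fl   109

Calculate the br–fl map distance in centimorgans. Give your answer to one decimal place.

37.6 centimorgans

The recombinant classes are br+ fl and br fl+: 109 + 79 = 188.
Recombination frequency = 188/500 = 0.3760 ≈ 37.6%, i.e. 37.6 centimorgans.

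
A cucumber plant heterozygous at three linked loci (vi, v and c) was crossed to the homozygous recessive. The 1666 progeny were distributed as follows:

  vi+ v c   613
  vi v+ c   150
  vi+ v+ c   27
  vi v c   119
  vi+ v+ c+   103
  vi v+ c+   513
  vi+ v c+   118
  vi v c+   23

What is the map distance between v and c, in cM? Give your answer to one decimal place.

The two most frequent reciprocal classes, vi+ v c and vi v+ c+, are the parental types, so the F1 was vi+ v c / vi v+ c+.
The two rarest classes, vi+ v+ c and vi v c+, are the double crossovers. Comparing them with the parentals, only the v allele has switched, so v is the middle locus and the order is vi – v – c.
Crossovers in the v–c interval produce the single-crossover classes vi+ v c+ and vi v+ c (118 + 150 = 268) plus the double crossovers (50).
RF(v–c) = (268 + 50) / 1666 = 318/1666 = 0.1909 → 19.1 cM.

19.1 cM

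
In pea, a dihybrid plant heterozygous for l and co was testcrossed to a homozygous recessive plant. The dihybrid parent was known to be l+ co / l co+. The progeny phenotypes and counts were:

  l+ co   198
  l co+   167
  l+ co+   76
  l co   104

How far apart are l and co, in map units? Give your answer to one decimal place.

The recombinant classes are l+ co+ and l co: 76 + 104 = 180.
Recombination frequency = 180/545 = 0.3303 ≈ 33.0%, i.e. 33.0 map units.

33.0 map units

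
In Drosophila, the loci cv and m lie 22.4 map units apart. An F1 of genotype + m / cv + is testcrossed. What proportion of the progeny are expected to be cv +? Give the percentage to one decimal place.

38.8%

A map distance of 22.4 map units corresponds to a recombination frequency of 0.224.
The F1 is + m / cv +, so cv + is a parental gamete class with expected frequency (1 − r)/2 = 0.776/2 = 0.3880.
That is 0.3880 = 38.8% of the progeny.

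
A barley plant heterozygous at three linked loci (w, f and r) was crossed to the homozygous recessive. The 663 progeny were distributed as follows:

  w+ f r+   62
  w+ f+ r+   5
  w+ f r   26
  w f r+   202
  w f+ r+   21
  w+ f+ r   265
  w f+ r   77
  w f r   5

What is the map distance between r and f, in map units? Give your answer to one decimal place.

The two most frequent reciprocal classes, w f r+ and w+ f+ r, are the parental types, so the F1 was w f r+ / w+ f+ r.
The two rarest classes, w f r and w+ f+ r+, are the double crossovers. Comparing them with the parentals, only the r allele has switched, so r is the middle locus and the order is f – r – w.
Crossovers in the f–r interval produce the single-crossover classes w f+ r+ and w+ f r (21 + 26 = 47) plus the double crossovers (10).
RF(f–r) = (47 + 10) / 663 = 57/663 = 0.0860 → 8.6 map units.

8.6 map units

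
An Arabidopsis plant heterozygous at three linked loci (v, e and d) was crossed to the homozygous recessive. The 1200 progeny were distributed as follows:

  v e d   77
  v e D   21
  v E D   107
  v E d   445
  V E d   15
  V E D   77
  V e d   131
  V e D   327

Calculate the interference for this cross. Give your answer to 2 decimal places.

0.17

The two most frequent reciprocal classes, v E d and V e D, are the parental types, so the F1 was v E d / V e D.
The two rarest classes, V E d and v e D, are the double crossovers. Comparing them with the parentals, only the v allele has switched, so v is the middle locus and the order is d – v – e.
d–v: (238 + 36)/1200 = 0.2283; v–e: (154 + 36)/1200 = 0.1583.
Expected DCO frequency = 0.2283 × 0.1583 ≈ 0.03614; observed = 36/1200 ≈ 0.03000.
Coefficient of coincidence = 0.03000/0.03614 ≈ 0.83; interference = 1 − 0.83 = 0.17.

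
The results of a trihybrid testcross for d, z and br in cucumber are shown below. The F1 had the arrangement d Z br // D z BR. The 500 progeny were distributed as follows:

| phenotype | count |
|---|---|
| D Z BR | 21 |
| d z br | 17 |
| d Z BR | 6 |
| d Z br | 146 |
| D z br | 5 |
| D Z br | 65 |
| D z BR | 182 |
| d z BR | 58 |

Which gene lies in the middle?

br

The two rarest classes, d Z BR and D z br, are the double crossovers. Comparing them with the parentals, only the br allele has switched, so br is the middle locus and the order is d – br – z.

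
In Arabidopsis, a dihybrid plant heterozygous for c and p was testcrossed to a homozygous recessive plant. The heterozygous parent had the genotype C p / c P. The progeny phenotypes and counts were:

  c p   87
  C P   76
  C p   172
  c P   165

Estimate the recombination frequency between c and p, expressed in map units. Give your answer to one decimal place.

32.6 map units

The recombinant classes are C P and c p: 76 + 87 = 163.
Recombination frequency = 163/500 = 0.3260 ≈ 32.6%, i.e. 32.6 map units.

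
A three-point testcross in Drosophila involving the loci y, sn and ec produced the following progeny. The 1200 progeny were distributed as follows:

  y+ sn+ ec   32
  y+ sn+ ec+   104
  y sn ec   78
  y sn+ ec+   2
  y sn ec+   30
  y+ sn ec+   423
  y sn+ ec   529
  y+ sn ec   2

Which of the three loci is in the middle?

The two most frequent reciprocal classes, y sn+ ec and y+ sn ec+, are the parental types, so the F1 was y sn+ ec / y+ sn ec+.
The two rarest classes, y sn+ ec+ and y+ sn ec, are the double crossovers. Comparing them with the parentals, only the ec allele has switched, so ec is the middle locus and the order is y – ec – sn.

ec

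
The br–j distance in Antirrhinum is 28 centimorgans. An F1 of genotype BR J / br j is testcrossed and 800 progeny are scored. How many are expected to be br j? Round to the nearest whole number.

A map distance of 28 centimorgans corresponds to a recombination frequency of 0.280.
The F1 is BR J / br j, so br j is a parental gamete class with expected frequency (1 − r)/2 = 0.720/2 = 0.3600.
Expected number = 0.3600 × 800 = 288.00 ≈ 288.

288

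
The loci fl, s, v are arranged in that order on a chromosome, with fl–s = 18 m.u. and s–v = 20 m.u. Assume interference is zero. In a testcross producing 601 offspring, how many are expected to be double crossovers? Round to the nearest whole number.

Map distances give recombination frequencies of 0.180 and 0.200 for the two intervals.
With no interference, expected double-crossover frequency = 0.180 × 0.200 = 0.03600.
Expected number = 0.03600 × 601 = 21.64 ≈ 22.

22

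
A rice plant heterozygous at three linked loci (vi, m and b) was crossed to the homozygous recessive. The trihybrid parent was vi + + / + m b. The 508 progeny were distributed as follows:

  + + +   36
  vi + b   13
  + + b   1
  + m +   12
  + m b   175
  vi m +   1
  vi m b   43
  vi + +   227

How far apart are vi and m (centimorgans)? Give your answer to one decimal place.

15.9 centimorgans

The two rarest classes, vi m + and + + b, are the double crossovers. Comparing them with the parentals, only the m allele has switched, so m is the middle locus and the order is vi – m – b.
Crossovers in the vi–m interval produce the single-crossover classes + + + and vi m b (36 + 43 = 79) plus the double crossovers (2).
RF(vi–m) = (79 + 2) / 508 = 81/508 = 0.1594 → 15.9 centimorgans.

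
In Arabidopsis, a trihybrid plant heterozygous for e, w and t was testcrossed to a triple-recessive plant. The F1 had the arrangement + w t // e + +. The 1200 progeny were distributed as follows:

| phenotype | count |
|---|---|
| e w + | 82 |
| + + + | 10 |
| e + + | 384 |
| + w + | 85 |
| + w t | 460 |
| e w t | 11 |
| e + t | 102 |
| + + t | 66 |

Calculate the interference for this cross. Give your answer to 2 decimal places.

0.28

The two rarest classes, e w t and + + +, are the double crossovers. Comparing them with the parentals, only the e allele has switched, so e is the middle locus and the order is t – e – w.
t–e: (187 + 21)/1200 = 0.1733; e–w: (148 + 21)/1200 = 0.1408.
Expected DCO frequency = 0.1733 × 0.1408 ≈ 0.02440; observed = 21/1200 ≈ 0.01750.
Coefficient of coincidence = 0.01750/0.02440 ≈ 0.72; interference = 1 − 0.72 = 0.28.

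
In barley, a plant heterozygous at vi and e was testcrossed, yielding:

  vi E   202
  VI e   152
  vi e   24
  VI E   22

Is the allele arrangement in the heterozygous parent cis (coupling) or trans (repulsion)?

trans

The two most frequent classes are VI e (152) and vi E (202); these are the parental (non-recombinant) types.
So the F1 carried VI e on one chromosome and vi E on the other — the recessive alleles are on opposite chromosomes (trans / repulsion).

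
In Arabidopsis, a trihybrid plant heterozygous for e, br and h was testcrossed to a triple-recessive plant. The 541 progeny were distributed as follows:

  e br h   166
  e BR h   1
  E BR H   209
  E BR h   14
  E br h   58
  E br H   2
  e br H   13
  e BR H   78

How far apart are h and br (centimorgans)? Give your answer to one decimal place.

5.5 centimorgans

The two most frequent reciprocal classes, e br h and E BR H, are the parental types, so the F1 was e br h / E BR H.
The two rarest classes, e BR h and E br H, are the double crossovers. Comparing them with the parentals, only the br allele has switched, so br is the middle locus and the order is e – br – h.
Crossovers in the br–h interval produce the single-crossover classes e br H and E BR h (13 + 14 = 27) plus the double crossovers (3).
RF(br–h) = (27 + 3) / 541 = 30/541 = 0.0555 → 5.5 centimorgans.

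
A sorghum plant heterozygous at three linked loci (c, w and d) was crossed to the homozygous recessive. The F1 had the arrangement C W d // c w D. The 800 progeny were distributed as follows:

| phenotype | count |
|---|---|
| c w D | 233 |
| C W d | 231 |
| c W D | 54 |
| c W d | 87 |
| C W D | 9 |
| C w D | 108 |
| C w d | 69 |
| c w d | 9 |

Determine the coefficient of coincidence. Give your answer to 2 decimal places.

The two rarest classes, C W D and c w d, are the double crossovers. Comparing them with the parentals, only the d allele has switched, so d is the middle locus and the order is c – d – w.
c–d: (195 + 18)/800 = 0.2662; d–w: (123 + 18)/800 = 0.1762.
Expected DCO frequency = 0.2662 × 0.1762 ≈ 0.04690; observed = 18/800 ≈ 0.02250.
Coefficient of coincidence = 0.02250/0.04690 ≈ 0.48.

0.48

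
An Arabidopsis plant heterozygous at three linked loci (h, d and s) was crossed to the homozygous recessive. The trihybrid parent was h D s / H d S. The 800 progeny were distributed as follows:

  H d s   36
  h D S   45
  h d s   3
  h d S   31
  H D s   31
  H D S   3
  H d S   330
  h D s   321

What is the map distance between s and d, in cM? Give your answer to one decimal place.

The two rarest classes, h d s and H D S, are the double crossovers. Comparing them with the parentals, only the d allele has switched, so d is the middle locus and the order is s – d – h.
Crossovers in the s–d interval produce the single-crossover classes h D S and H d s (45 + 36 = 81) plus the double crossovers (6).
RF(s–d) = (81 + 6) / 800 = 87/800 = 0.1087 → 10.9 cM.

10.9 cM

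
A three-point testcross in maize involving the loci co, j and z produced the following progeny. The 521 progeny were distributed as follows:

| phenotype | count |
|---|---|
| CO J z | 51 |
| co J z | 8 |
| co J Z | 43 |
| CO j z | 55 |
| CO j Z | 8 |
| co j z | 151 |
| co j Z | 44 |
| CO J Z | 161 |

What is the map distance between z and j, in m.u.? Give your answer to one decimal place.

21.3 m.u.

The two most frequent reciprocal classes, co j z and CO J Z, are the parental types, so the F1 was co j z / CO J Z.
The two rarest classes, co J z and CO j Z, are the double crossovers. Comparing them with the parentals, only the j allele has switched, so j is the middle locus and the order is z – j – co.
Crossovers in the z–j interval produce the single-crossover classes co j Z and CO J z (44 + 51 = 95) plus the double crossovers (16).
RF(z–j) = (95 + 16) / 521 = 111/521 = 0.2131 → 21.3 m.u.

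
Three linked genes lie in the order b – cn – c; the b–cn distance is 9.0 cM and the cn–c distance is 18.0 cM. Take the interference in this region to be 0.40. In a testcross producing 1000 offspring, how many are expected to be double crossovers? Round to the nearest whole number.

10

Map distances give recombination frequencies of 0.090 and 0.180 for the two intervals.
With interference 0.40 (so coincidence = 0.60), expected double-crossover frequency = 0.090 × 0.180 × 0.60 = 0.00972.
Expected number = 0.00972 × 1000 = 9.72 ≈ 10.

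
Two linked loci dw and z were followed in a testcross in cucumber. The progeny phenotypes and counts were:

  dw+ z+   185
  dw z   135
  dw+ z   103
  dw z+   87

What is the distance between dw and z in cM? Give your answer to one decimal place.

The two most frequent classes, dw+ z+ (185) and dw z (135), are the parental types, so the F1 was dw+ z+ / dw z.
The recombinant classes are dw+ z and dw z+: 103 + 87 = 190.
Recombination frequency = 190/510 = 0.3725 ≈ 37.3%, i.e. 37.3 cM.

37.3 cM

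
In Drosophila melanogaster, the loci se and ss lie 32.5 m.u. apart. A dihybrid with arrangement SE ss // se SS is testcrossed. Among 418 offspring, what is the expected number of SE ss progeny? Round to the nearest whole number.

141

A map distance of 32.5 m.u. corresponds to a recombination frequency of 0.325.
The F1 is SE ss / se SS, so SE ss is a parental gamete class with expected frequency (1 − r)/2 = 0.675/2 = 0.3375.
Expected number = 0.3375 × 418 = 141.08 ≈ 141.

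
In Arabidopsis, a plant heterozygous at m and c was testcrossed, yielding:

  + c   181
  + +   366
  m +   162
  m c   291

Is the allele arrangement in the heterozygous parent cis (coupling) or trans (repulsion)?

cis

The two most frequent classes are + + (366) and m c (291); these are the parental (non-recombinant) types.
So the F1 carried + + on one chromosome and m c on the other — the recessive alleles are on the same chromosome (cis / coupling).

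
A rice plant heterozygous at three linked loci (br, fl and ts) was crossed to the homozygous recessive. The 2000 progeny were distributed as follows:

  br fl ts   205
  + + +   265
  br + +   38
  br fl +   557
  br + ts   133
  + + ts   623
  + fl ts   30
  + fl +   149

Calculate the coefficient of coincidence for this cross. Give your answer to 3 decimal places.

0.722

The two most frequent reciprocal classes, br fl + and + + ts, are the parental types, so the F1 was br fl + / + + ts.
The two rarest classes, br + + and + fl ts, are the double crossovers. Comparing them with the parentals, only the fl allele has switched, so fl is the middle locus and the order is br – fl – ts.
br–fl: (282 + 68)/2000 = 0.1750; fl–ts: (470 + 68)/2000 = 0.2690.
Expected DCO frequency = 0.1750 × 0.2690 ≈ 0.04707; observed = 68/2000 ≈ 0.03400.
Coefficient of coincidence = 0.03400/0.04707 ≈ 0.722.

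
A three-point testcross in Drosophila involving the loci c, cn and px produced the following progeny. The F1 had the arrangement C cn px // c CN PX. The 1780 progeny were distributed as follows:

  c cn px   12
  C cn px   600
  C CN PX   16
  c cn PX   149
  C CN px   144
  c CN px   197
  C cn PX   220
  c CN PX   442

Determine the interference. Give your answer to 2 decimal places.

0.65

The two rarest classes, c cn px and C CN PX, are the double crossovers. Comparing them with the parentals, only the c allele has switched, so c is the middle locus and the order is px – c – cn.
px–c: (417 + 28)/1780 = 0.2500; c–cn: (293 + 28)/1780 = 0.1803.
Expected DCO frequency = 0.2500 × 0.1803 ≈ 0.04507; observed = 28/1780 ≈ 0.01573.
Coefficient of coincidence = 0.01573/0.04507 ≈ 0.35; interference = 1 − 0.35 = 0.65.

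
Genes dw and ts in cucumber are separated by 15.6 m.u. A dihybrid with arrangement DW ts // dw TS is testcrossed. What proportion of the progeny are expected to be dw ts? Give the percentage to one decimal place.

A map distance of 15.6 m.u. corresponds to a recombination frequency of 0.156.
The F1 is DW ts / dw TS, so dw ts is a recombinant gamete class with expected frequency r/2 = 0.156/2 = 0.0780.
That is 0.0780 = 7.8% of the progeny.

7.8%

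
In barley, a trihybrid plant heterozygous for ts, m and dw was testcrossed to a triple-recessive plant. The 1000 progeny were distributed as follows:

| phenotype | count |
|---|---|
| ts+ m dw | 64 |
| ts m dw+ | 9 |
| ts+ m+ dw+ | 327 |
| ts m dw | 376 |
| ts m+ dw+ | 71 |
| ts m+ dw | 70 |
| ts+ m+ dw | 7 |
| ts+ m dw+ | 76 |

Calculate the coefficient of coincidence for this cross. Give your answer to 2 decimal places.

0.65

The two most frequent reciprocal classes, ts+ m+ dw+ and ts m dw, are the parental types, so the F1 was ts+ m+ dw+ / ts m dw.
The two rarest classes, ts+ m+ dw and ts m dw+, are the double crossovers. Comparing them with the parentals, only the dw allele has switched, so dw is the middle locus and the order is m – dw – ts.
m–dw: (146 + 16)/1000 = 0.1620; dw–ts: (135 + 16)/1000 = 0.1510.
Expected DCO frequency = 0.1620 × 0.1510 ≈ 0.02446; observed = 16/1000 ≈ 0.01600.
Coefficient of coincidence = 0.01600/0.02446 ≈ 0.65.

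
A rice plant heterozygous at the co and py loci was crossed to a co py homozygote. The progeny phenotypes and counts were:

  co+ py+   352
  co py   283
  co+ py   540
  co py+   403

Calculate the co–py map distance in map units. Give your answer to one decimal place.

The two most frequent classes, co+ py (540) and co py+ (403), are the parental types, so the F1 was co+ py / co py+.
The recombinant classes are co+ py+ and co py: 352 + 283 = 635.
Recombination frequency = 635/1578 = 0.4024 ≈ 40.2%, i.e. 40.2 map units.

40.2 map units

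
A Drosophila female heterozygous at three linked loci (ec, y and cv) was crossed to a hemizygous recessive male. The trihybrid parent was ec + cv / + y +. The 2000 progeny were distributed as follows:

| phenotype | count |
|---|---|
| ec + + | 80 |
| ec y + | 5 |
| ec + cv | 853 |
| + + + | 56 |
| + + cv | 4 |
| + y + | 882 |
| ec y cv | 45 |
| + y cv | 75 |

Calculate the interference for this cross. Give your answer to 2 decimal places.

The two rarest classes, + + cv and ec y +, are the double crossovers. Comparing them with the parentals, only the ec allele has switched, so ec is the middle locus and the order is cv – ec – y.
cv–ec: (155 + 9)/2000 = 0.0820; ec–y: (101 + 9)/2000 = 0.0550.
Expected DCO frequency = 0.0820 × 0.0550 ≈ 0.00451; observed = 9/2000 ≈ 0.00450.
Coefficient of coincidence = 0.00450/0.00451 ≈ 1.00; interference = 1 − 1.00 = 0.00.

0.00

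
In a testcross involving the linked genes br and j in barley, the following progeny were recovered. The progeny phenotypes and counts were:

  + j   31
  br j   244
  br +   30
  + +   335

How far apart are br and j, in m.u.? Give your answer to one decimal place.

The two most frequent classes, + + (335) and br j (244), are the parental types, so the F1 was + + / br j.
The recombinant classes are + j and br +: 31 + 30 = 61.
Recombination frequency = 61/640 = 0.0953 ≈ 9.5%, i.e. 9.5 m.u.

9.5 m.u.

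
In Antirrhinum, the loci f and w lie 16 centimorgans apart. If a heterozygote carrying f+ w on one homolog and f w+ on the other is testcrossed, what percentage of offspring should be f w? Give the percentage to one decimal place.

A map distance of 16 centimorgans corresponds to a recombination frequency of 0.160.
The F1 is f+ w / f w+, so f w is a recombinant gamete class with expected frequency r/2 = 0.160/2 = 0.0800.
That is 0.0800 = 8.0% of the progeny.

8.0%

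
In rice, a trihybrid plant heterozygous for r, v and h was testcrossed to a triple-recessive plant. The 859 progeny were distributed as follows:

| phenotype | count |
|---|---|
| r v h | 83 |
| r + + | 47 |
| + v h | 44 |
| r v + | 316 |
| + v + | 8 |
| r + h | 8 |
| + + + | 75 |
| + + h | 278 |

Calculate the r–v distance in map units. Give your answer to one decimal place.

The two most frequent reciprocal classes, r v + and + + h, are the parental types, so the F1 was r v + / + + h.
The two rarest classes, + v + and r + h, are the double crossovers. Comparing them with the parentals, only the r allele has switched, so r is the middle locus and the order is v – r – h.
Crossovers in the v–r interval produce the single-crossover classes r + + and + v h (47 + 44 = 91) plus the double crossovers (16).
RF(v–r) = (91 + 16) / 859 = 107/859 = 0.1246 → 12.5 map units.

12.5 map units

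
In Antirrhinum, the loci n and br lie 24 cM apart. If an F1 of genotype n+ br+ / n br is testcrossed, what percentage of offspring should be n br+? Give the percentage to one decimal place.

A map distance of 24 cM corresponds to a recombination frequency of 0.240.
The F1 is n+ br+ / n br, so n br+ is a recombinant gamete class with expected frequency r/2 = 0.240/2 = 0.1200.
That is 0.1200 = 12.0% of the progeny.

12.0%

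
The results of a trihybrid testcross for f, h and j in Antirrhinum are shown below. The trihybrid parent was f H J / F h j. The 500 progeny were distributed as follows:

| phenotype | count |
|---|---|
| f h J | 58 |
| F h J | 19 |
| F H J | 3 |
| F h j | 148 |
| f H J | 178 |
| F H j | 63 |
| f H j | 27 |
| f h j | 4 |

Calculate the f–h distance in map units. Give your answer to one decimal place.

25.6 map units

The two rarest classes, F H J and f h j, are the double crossovers. Comparing them with the parentals, only the f allele has switched, so f is the middle locus and the order is j – f – h.
Crossovers in the f–h interval produce the single-crossover classes f h J and F H j (58 + 63 = 121) plus the double crossovers (7).
RF(f–h) = (121 + 7) / 500 = 128/500 = 0.2560 → 25.6 map units.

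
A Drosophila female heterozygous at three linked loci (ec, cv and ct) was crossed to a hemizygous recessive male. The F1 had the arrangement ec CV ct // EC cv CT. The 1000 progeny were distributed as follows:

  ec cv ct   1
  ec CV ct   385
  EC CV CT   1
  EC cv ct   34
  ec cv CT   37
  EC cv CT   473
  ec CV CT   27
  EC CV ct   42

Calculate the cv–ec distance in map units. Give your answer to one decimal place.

8.1 map units

The two rarest classes, ec cv ct and EC CV CT, are the double crossovers. Comparing them with the parentals, only the cv allele has switched, so cv is the middle locus and the order is ct – cv – ec.
Crossovers in the cv–ec interval produce the single-crossover classes EC CV ct and ec cv CT (42 + 37 = 79) plus the double crossovers (2).
RF(cv–ec) = (79 + 2) / 1000 = 81/1000 = 0.0810 → 8.1 map units.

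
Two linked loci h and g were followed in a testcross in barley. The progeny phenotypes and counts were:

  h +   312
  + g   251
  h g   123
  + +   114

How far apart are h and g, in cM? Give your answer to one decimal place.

29.6 cM

The two most frequent classes, + g (251) and h + (312), are the parental types, so the F1 was + g / h +.
The recombinant classes are + + and h g: 114 + 123 = 237.
Recombination frequency = 237/800 = 0.2963 ≈ 29.6%, i.e. 29.6 cM.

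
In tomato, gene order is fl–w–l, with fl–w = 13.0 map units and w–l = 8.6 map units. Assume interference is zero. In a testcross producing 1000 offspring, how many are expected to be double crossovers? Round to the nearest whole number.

Map distances give recombination frequencies of 0.130 and 0.086 for the two intervals.
With no interference, expected double-crossover frequency = 0.130 × 0.086 = 0.01118.
Expected number = 0.01118 × 1000 = 11.18 ≈ 11.

11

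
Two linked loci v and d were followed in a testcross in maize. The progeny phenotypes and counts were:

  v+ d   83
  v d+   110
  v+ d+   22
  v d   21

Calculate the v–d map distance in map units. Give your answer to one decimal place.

18.2 map units

The two most frequent classes, v+ d (83) and v d+ (110), are the parental types, so the F1 was v+ d / v d+.
The recombinant classes are v+ d+ and v d: 22 + 21 = 43.
Recombination frequency = 43/236 = 0.1822 ≈ 18.2%, i.e. 18.2 map units.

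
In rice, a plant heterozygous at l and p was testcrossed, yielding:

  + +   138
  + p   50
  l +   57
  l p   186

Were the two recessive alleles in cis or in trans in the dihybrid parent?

cis

The two most frequent classes are + + (138) and l p (186); these are the parental (non-recombinant) types.
So the F1 carried + + on one chromosome and l p on the other — the recessive alleles are on the same chromosome (cis / coupling).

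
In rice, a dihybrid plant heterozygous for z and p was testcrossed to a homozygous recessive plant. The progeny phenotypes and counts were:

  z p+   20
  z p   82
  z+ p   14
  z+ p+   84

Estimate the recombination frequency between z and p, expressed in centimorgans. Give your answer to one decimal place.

17.0 centimorgans

The two most frequent classes, z+ p+ (84) and z p (82), are the parental types, so the F1 was z+ p+ / z p.
The recombinant classes are z+ p and z p+: 14 + 20 = 34.
Recombination frequency = 34/200 = 0.1700 ≈ 17.0%, i.e. 17.0 centimorgans.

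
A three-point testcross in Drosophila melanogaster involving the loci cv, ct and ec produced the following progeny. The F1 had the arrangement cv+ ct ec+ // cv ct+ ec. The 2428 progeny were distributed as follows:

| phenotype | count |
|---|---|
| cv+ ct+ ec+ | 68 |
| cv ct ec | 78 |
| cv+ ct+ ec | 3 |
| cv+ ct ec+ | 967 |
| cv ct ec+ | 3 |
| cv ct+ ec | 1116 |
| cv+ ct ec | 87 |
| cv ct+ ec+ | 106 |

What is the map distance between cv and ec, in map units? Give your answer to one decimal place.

The two rarest classes, cv ct ec+ and cv+ ct+ ec, are the double crossovers. Comparing them with the parentals, only the cv allele has switched, so cv is the middle locus and the order is ct – cv – ec.
Crossovers in the cv–ec interval produce the single-crossover classes cv+ ct ec and cv ct+ ec+ (87 + 106 = 193) plus the double crossovers (6).
RF(cv–ec) = (193 + 6) / 2428 = 199/2428 = 0.0820 → 8.2 map units.

8.2 map units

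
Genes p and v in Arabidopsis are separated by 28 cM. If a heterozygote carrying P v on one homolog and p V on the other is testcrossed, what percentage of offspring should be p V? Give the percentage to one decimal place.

A map distance of 28 cM corresponds to a recombination frequency of 0.280.
The F1 is P v / p V, so p V is a parental gamete class with expected frequency (1 − r)/2 = 0.720/2 = 0.3600.
That is 0.3600 = 36.0% of the progeny.

36.0%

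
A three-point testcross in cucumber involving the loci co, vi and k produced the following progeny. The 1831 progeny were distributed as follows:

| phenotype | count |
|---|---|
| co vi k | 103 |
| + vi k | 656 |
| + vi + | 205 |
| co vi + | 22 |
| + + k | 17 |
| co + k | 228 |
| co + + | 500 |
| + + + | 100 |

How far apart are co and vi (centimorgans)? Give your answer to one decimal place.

13.2 centimorgans

The two most frequent reciprocal classes, co + + and + vi k, are the parental types, so the F1 was co + + / + vi k.
The two rarest classes, co vi + and + + k, are the double crossovers. Comparing them with the parentals, only the vi allele has switched, so vi is the middle locus and the order is k – vi – co.
Crossovers in the vi–co interval produce the single-crossover classes + + + and co vi k (100 + 103 = 203) plus the double crossovers (39).
RF(vi–co) = (203 + 39) / 1831 = 242/1831 = 0.1322 → 13.2 centimorgans.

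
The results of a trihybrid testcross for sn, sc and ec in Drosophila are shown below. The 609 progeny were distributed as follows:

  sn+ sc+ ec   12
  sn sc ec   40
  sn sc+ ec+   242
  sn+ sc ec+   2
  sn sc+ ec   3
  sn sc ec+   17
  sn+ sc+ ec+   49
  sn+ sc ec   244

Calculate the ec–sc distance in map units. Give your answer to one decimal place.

5.6 map units

The two most frequent reciprocal classes, sn sc+ ec+ and sn+ sc ec, are the parental types, so the F1 was sn sc+ ec+ / sn+ sc ec.
The two rarest classes, sn sc+ ec and sn+ sc ec+, are the double crossovers. Comparing them with the parentals, only the ec allele has switched, so ec is the middle locus and the order is sc – ec – sn.
Crossovers in the sc–ec interval produce the single-crossover classes sn sc ec+ and sn+ sc+ ec (17 + 12 = 29) plus the double crossovers (5).
RF(sc–ec) = (29 + 5) / 609 = 34/609 = 0.0558 → 5.6 map units.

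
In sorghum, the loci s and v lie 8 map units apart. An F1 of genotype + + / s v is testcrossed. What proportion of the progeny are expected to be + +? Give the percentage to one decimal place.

A map distance of 8 map units corresponds to a recombination frequency of 0.080.
The F1 is + + / s v, so + + is a parental gamete class with expected frequency (1 − r)/2 = 0.920/2 = 0.4600.
That is 0.4600 = 46.0% of the progeny.

46.0%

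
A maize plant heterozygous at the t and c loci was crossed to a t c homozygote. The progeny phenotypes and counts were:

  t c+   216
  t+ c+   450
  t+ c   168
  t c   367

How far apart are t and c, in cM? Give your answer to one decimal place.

The two most frequent classes, t+ c+ (450) and t c (367), are the parental types, so the F1 was t+ c+ / t c.
The recombinant classes are t+ c and t c+: 168 + 216 = 384.
Recombination frequency = 384/1201 = 0.3197 ≈ 32.0%, i.e. 32.0 cM.

32.0 cM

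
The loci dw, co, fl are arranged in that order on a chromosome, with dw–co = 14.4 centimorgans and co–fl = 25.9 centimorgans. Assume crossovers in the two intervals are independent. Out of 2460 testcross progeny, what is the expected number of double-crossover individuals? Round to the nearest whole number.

92

Map distances give recombination frequencies of 0.144 and 0.259 for the two intervals.
With no interference, expected double-crossover frequency = 0.144 × 0.259 = 0.03730.
Expected number = 0.03730 × 2460 = 91.75 ≈ 92.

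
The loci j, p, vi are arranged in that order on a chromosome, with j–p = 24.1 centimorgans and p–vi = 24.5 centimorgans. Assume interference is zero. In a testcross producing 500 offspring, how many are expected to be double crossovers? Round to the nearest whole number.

30

Map distances give recombination frequencies of 0.241 and 0.245 for the two intervals.
With no interference, expected double-crossover frequency = 0.241 × 0.245 = 0.05905.
Expected number = 0.05905 × 500 = 29.52 ≈ 30.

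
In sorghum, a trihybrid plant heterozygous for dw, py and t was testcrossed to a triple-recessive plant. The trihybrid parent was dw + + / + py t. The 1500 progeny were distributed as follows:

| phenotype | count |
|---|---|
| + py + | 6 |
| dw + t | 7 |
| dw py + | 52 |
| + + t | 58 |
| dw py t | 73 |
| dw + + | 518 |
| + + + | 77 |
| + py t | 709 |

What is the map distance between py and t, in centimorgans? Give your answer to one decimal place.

8.2 centimorgans

The two rarest classes, dw + t and + py +, are the double crossovers. Comparing them with the parentals, only the t allele has switched, so t is the middle locus and the order is py – t – dw.
Crossovers in the py–t interval produce the single-crossover classes dw py + and + + t (52 + 58 = 110) plus the double crossovers (13).
RF(py–t) = (110 + 13) / 1500 = 123/1500 = 0.0820 → 8.2 centimorgans.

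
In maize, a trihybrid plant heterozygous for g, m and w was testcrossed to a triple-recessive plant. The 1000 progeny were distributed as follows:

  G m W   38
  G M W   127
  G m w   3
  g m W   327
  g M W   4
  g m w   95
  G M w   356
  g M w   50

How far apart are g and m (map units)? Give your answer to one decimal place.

The two most frequent reciprocal classes, G M w and g m W, are the parental types, so the F1 was G M w / g m W.
The two rarest classes, G m w and g M W, are the double crossovers. Comparing them with the parentals, only the m allele has switched, so m is the middle locus and the order is g – m – w.
Crossovers in the g–m interval produce the single-crossover classes g M w and G m W (50 + 38 = 88) plus the double crossovers (7).
RF(g–m) = (88 + 7) / 1000 = 95/1000 = 0.0950 → 9.5 map units.

9.5 map units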